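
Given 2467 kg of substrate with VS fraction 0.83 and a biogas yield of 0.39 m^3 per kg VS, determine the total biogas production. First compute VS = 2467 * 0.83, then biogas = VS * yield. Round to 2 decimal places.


Compute volatile solids:
  VS = mass * VS_fraction = 2467 * 0.83 = 2047.61 kg
Calculate biogas volume:
  Biogas = VS * specific_yield = 2047.61 * 0.39
  Biogas = 798.57 m^3

798.57


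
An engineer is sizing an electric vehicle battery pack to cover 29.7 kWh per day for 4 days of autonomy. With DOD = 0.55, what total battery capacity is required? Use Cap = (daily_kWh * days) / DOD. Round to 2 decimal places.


Total energy needed = daily * days = 29.7 * 4 = 118.8 kWh
Account for depth of discharge:
  Cap = total_energy / DOD = 118.8 / 0.55
  Cap = 216.00 kWh

216.00


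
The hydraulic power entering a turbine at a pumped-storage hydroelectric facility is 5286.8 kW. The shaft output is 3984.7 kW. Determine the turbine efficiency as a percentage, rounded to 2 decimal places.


Turbine efficiency = (output power / input power) * 100
eta = (3984.7 / 5286.8) * 100
eta = 75.37%

75.37


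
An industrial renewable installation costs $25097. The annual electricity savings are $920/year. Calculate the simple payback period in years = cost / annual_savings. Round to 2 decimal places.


Simple payback period = initial cost / annual savings
Payback = 25097 / 920
Payback = 27.28 years

27.28


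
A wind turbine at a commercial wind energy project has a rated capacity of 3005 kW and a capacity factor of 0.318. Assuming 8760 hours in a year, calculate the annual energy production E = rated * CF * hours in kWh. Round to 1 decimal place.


Annual energy = rated_kW * capacity_factor * hours_per_year
Given: P_rated = 3005 kW, CF = 0.318, hours = 8760
E = 3005 * 0.318 * 8760
E = 8370968.4 kWh

8370968.4


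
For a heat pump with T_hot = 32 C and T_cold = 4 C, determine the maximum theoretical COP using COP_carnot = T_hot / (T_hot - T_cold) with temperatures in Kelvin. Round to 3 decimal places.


Convert to Kelvin:
  T_hot = 32 + 273.15 = 305.15 K
  T_cold = 4 + 273.15 = 277.15 K
Apply Carnot COP formula:
  COP = T_hot_K / (T_hot_K - T_cold_K) = 305.15 / 28.0
  COP = 10.898

10.898


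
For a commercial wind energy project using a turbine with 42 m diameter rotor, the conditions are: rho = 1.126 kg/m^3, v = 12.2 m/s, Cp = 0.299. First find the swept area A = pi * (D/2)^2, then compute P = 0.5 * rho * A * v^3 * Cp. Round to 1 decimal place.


Step 1 -- Compute swept area:
  A = pi * (D/2)^2 = pi * (42/2)^2 = 1385.44 m^2
Step 2 -- Apply wind power equation:
  P = 0.5 * rho * A * v^3 * Cp
  v^3 = 12.2^3 = 1815.848
  P = 0.5 * 1.126 * 1385.44 * 1815.848 * 0.299
  P = 423494.3 W

423494.3


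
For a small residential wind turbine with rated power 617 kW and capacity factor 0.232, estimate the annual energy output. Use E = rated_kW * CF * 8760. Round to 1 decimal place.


Annual energy = rated_kW * capacity_factor * hours_per_year
Given: P_rated = 617 kW, CF = 0.232, hours = 8760
E = 617 * 0.232 * 8760
E = 1253941.4 kWh

1253941.4


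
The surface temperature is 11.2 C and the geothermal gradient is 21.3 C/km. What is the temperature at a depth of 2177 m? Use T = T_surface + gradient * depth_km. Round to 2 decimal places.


Convert depth to km: 2177 / 1000 = 2.177 km
Temperature increase = gradient * depth_km = 21.3 * 2.177 = 46.37 C
Temperature at depth = T_surface + delta_T = 11.2 + 46.37
T = 57.57 C

57.57


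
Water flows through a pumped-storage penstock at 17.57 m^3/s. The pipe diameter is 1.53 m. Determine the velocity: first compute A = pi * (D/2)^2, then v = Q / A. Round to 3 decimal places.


Compute pipe cross-sectional area:
  A = pi * (D/2)^2 = pi * (1.53/2)^2 = 1.8385 m^2
Calculate velocity:
  v = Q / A = 17.57 / 1.8385
  v = 9.557 m/s

9.557


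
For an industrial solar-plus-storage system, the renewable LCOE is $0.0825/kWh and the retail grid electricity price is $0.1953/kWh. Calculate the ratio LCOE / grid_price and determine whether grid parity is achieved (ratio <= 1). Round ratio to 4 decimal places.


Compare LCOE to grid price:
  LCOE = $0.0825/kWh, Grid price = $0.1953/kWh
  Ratio = LCOE / grid_price = 0.0825 / 0.1953 = 0.4224
  Grid parity achieved (ratio <= 1)? yes

0.4224


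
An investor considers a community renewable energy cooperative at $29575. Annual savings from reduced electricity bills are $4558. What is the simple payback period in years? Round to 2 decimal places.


Simple payback period = initial cost / annual savings
Payback = 29575 / 4558
Payback = 6.49 years

6.49


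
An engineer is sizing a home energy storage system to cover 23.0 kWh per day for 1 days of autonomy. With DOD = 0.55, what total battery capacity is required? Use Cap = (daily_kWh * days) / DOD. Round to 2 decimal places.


Total energy needed = daily * days = 23.0 * 1 = 23.0 kWh
Account for depth of discharge:
  Cap = total_energy / DOD = 23.0 / 0.55
  Cap = 41.82 kWh

41.82


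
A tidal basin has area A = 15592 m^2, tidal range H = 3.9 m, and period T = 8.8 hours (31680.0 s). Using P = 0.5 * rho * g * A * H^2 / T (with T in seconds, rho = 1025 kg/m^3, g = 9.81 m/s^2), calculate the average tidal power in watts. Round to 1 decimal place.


Convert period to seconds: T = 8.8 * 3600 = 31680.0 s
H^2 = 3.9^2 = 15.21
P = 0.5 * rho * g * A * H^2 / T
P = 0.5 * 1025 * 9.81 * 15592 * 15.21 / 31680.0
P = 37636.5 W

37636.5


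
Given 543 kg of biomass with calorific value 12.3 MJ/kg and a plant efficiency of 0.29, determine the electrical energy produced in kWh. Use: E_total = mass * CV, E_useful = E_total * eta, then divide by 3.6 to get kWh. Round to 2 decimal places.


Total energy = mass * CV = 543 * 12.3 = 6678.9 MJ
Useful energy = total * eta = 6678.9 * 0.29 = 1936.88 MJ
Convert to kWh: 1936.88 / 3.6
Useful energy = 538.02 kWh

538.02


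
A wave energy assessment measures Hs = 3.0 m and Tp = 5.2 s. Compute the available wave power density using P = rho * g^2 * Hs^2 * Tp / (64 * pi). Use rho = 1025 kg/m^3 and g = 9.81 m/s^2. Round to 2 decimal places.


Apply wave power formula:
  g^2 = 9.81^2 = 96.2361
  Hs^2 = 3.0^2 = 9.0
  Numerator = rho * g^2 * Hs^2 * Tp = 1025 * 96.2361 * 9.0 * 5.2 = 4616445.72
  Denominator = 64 * pi = 201.0619
  P = 4616445.72 / 201.0619 = 22960.32 W/m

22960.32


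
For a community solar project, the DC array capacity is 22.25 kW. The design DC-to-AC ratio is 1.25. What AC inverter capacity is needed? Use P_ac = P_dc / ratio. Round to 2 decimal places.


The inverter AC capacity is determined by the DC/AC ratio.
Given: P_dc = 22.25 kW, DC/AC ratio = 1.25
P_ac = P_dc / ratio = 22.25 / 1.25
P_ac = 17.80 kW

17.80


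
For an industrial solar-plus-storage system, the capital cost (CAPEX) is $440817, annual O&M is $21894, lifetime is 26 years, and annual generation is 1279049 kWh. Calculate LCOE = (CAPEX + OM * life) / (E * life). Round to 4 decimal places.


Total cost = CAPEX + OM * lifetime = 440817 + 21894 * 26 = 440817 + 569244 = 1010061
Total generation = annual * lifetime = 1279049 * 26 = 33255274 kWh
LCOE = 1010061 / 33255274
LCOE = 0.0304 $/kWh

0.0304


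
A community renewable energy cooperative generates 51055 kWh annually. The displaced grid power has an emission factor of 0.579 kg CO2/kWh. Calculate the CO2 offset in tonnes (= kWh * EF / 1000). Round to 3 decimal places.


CO2 offset in kg = generation * emission_factor
CO2 offset = 51055 * 0.579 = 29560.85 kg
Convert to tonnes:
  CO2 offset = 29560.85 / 1000 = 29.561 tonnes

29.561


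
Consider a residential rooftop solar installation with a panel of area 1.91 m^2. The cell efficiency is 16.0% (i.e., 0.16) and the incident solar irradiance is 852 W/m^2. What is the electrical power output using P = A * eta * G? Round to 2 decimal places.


Use the solar power formula P = A * eta * G.
Given: A = 1.91 m^2, eta = 0.16, G = 852 W/m^2
P = 1.91 * 0.16 * 852
P = 260.37 W

260.37


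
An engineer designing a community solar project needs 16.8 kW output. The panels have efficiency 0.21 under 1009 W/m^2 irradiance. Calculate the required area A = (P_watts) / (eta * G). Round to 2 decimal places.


Convert target power to watts: P = 16.8 * 1000 = 16800.0 W
Compute denominator: eta * G = 0.21 * 1009 = 211.89
Required area A = P / (eta * G) = 16800.0 / 211.89
A = 79.29 m^2

79.29


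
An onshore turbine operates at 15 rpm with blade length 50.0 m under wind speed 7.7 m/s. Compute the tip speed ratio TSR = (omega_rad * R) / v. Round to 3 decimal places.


Convert rotational speed to rad/s:
  omega = 15 * 2 * pi / 60 = 1.5708 rad/s
Compute tip speed:
  v_tip = omega * R = 1.5708 * 50.0 = 78.54 m/s
Tip speed ratio:
  TSR = v_tip / v_wind = 78.54 / 7.7 = 10.200

10.200


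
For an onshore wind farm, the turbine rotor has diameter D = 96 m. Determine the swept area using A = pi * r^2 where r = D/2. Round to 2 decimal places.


Compute the rotor radius:
  r = D / 2 = 96 / 2 = 48.0 m
Calculate swept area:
  A = pi * r^2 = pi * 48.0^2
  A = 7238.23 m^2

7238.23


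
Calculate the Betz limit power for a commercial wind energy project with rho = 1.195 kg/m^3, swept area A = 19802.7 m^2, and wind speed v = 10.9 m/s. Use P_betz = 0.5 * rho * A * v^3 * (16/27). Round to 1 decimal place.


The Betz coefficient Cp_max = 16/27 = 0.5926
v^3 = 10.9^3 = 1295.029
P_betz = 0.5 * rho * A * v^3 * Cp_max
P_betz = 0.5 * 1.195 * 19802.7 * 1295.029 * 0.5926
P_betz = 9080254.7 W

9080254.7


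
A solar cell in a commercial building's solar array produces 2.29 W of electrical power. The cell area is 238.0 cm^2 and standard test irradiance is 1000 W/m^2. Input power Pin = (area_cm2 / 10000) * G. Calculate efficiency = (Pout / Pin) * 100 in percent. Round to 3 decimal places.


First compute the input power:
  Pin = area_cm2 / 10000 * G = 238.0 / 10000 * 1000 = 23.8 W
Then compute efficiency:
  Efficiency = (Pout / Pin) * 100 = (2.29 / 23.8) * 100
  Efficiency = 9.622%

9.622


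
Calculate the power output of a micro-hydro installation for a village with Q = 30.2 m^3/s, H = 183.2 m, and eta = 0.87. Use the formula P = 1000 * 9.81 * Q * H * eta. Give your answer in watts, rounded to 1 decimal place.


Apply the hydropower formula P = rho * g * Q * H * eta
rho * g = 1000 * 9.81 = 9810.0
P = 9810.0 * 30.2 * 183.2 * 0.87
P = 47219422.6 W

47219422.6


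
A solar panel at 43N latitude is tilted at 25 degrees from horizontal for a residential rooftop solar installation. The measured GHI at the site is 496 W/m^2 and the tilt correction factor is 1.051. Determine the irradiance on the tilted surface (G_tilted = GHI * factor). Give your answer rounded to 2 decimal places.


Identify the given values:
  GHI = 496 W/m^2, tilt correction factor = 1.051
Apply the formula G_tilted = GHI * factor:
  G_tilted = 496 * 1.051
  G_tilted = 521.30 W/m^2

521.30


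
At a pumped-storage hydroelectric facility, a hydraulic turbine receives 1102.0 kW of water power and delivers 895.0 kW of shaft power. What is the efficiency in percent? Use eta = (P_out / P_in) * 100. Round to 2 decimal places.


Turbine efficiency = (output power / input power) * 100
eta = (895.0 / 1102.0) * 100
eta = 81.22%

81.22


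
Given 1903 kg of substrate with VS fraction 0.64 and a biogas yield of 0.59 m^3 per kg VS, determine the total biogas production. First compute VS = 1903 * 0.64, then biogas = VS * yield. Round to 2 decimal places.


Compute volatile solids:
  VS = mass * VS_fraction = 1903 * 0.64 = 1217.92 kg
Calculate biogas volume:
  Biogas = VS * specific_yield = 1217.92 * 0.59
  Biogas = 718.57 m^3

718.57


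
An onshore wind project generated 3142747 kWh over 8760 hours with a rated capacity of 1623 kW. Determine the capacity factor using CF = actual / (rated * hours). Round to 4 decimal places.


Capacity factor = actual output / maximum possible output
Maximum possible = rated * hours = 1623 * 8760 = 14217480 kWh
CF = 3142747 / 14217480
CF = 0.2210

0.2210


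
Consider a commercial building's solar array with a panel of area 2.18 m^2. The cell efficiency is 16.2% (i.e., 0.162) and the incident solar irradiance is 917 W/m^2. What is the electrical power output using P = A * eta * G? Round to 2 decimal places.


Use the solar power formula P = A * eta * G.
Given: A = 2.18 m^2, eta = 0.162, G = 917 W/m^2
P = 2.18 * 0.162 * 917
P = 323.85 W

323.85


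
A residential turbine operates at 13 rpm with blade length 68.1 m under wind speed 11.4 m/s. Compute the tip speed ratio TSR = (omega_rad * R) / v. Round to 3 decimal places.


Convert rotational speed to rad/s:
  omega = 13 * 2 * pi / 60 = 1.3614 rad/s
Compute tip speed:
  v_tip = omega * R = 1.3614 * 68.1 = 92.708 m/s
Tip speed ratio:
  TSR = v_tip / v_wind = 92.708 / 11.4 = 8.132

8.132


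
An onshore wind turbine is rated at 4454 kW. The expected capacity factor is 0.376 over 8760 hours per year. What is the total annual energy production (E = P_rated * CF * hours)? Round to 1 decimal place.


Annual energy = rated_kW * capacity_factor * hours_per_year
Given: P_rated = 4454 kW, CF = 0.376, hours = 8760
E = 4454 * 0.376 * 8760
E = 14670407.0 kWh

14670407.0


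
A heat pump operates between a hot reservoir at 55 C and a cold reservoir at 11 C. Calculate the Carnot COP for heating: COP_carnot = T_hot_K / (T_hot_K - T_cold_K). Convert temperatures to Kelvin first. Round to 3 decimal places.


Convert to Kelvin:
  T_hot = 55 + 273.15 = 328.15 K
  T_cold = 11 + 273.15 = 284.15 K
Apply Carnot COP formula:
  COP = T_hot_K / (T_hot_K - T_cold_K) = 328.15 / 44.0
  COP = 7.458

7.458


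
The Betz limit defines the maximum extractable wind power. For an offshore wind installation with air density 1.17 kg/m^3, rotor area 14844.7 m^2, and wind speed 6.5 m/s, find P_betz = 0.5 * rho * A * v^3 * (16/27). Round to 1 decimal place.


The Betz coefficient Cp_max = 16/27 = 0.5926
v^3 = 6.5^3 = 274.625
P_betz = 0.5 * rho * A * v^3 * Cp_max
P_betz = 0.5 * 1.17 * 14844.7 * 274.625 * 0.5926
P_betz = 1413264.9 W

1413264.9


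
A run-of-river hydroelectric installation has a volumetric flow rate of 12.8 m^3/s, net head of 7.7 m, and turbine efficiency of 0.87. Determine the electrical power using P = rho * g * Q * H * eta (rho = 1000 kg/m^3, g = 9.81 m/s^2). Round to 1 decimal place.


Apply the hydropower formula P = rho * g * Q * H * eta
rho * g = 1000 * 9.81 = 9810.0
P = 9810.0 * 12.8 * 7.7 * 0.87
P = 841180.0 W

841180.0


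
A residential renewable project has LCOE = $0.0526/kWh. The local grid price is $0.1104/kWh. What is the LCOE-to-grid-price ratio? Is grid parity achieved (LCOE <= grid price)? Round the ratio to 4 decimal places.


Compare LCOE to grid price:
  LCOE = $0.0526/kWh, Grid price = $0.1104/kWh
  Ratio = LCOE / grid_price = 0.0526 / 0.1104 = 0.4764
  Grid parity achieved (ratio <= 1)? yes

0.4764


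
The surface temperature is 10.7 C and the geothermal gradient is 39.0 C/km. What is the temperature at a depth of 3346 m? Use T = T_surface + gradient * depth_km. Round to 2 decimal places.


Convert depth to km: 3346 / 1000 = 3.346 km
Temperature increase = gradient * depth_km = 39.0 * 3.346 = 130.49 C
Temperature at depth = T_surface + delta_T = 10.7 + 130.49
T = 141.19 C

141.19


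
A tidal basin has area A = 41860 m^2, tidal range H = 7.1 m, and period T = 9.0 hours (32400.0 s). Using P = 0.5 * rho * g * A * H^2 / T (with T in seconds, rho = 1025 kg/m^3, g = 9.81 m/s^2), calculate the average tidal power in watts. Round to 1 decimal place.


Convert period to seconds: T = 9.0 * 3600 = 32400.0 s
H^2 = 7.1^2 = 50.41
P = 0.5 * rho * g * A * H^2 / T
P = 0.5 * 1025 * 9.81 * 41860 * 50.41 / 32400.0
P = 327441.6 W

327441.6


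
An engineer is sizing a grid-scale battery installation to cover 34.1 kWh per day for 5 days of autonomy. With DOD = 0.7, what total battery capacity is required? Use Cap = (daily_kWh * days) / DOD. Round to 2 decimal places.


Total energy needed = daily * days = 34.1 * 5 = 170.5 kWh
Account for depth of discharge:
  Cap = total_energy / DOD = 170.5 / 0.7
  Cap = 243.57 kWh

243.57


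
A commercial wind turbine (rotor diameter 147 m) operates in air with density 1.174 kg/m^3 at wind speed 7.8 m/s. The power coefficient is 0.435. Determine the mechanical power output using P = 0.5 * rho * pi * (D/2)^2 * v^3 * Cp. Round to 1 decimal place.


Step 1 -- Compute swept area:
  A = pi * (D/2)^2 = pi * (147/2)^2 = 16971.67 m^2
Step 2 -- Apply wind power equation:
  P = 0.5 * rho * A * v^3 * Cp
  v^3 = 7.8^3 = 474.552
  P = 0.5 * 1.174 * 16971.67 * 474.552 * 0.435
  P = 2056533.2 W

2056533.2


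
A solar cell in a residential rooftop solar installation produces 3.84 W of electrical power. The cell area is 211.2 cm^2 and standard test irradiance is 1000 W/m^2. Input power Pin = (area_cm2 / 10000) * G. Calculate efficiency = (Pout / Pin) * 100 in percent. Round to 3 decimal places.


First compute the input power:
  Pin = area_cm2 / 10000 * G = 211.2 / 10000 * 1000 = 21.12 W
Then compute efficiency:
  Efficiency = (Pout / Pin) * 100 = (3.84 / 21.12) * 100
  Efficiency = 18.182%

18.182


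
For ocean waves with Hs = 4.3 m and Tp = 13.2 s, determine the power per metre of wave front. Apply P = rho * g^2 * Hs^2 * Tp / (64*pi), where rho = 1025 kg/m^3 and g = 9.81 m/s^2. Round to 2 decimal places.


Apply wave power formula:
  g^2 = 9.81^2 = 96.2361
  Hs^2 = 4.3^2 = 18.49
  Numerator = rho * g^2 * Hs^2 * Tp = 1025 * 96.2361 * 18.49 * 13.2 = 24075356.27
  Denominator = 64 * pi = 201.0619
  P = 24075356.27 / 201.0619 = 119741.00 W/m

119741.00


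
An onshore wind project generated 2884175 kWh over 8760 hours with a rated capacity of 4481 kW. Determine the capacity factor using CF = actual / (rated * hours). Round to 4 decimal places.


Capacity factor = actual output / maximum possible output
Maximum possible = rated * hours = 4481 * 8760 = 39253560 kWh
CF = 2884175 / 39253560
CF = 0.0735

0.0735


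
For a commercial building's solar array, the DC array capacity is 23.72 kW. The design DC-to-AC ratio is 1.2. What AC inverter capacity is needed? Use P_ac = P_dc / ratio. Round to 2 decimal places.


The inverter AC capacity is determined by the DC/AC ratio.
Given: P_dc = 23.72 kW, DC/AC ratio = 1.2
P_ac = P_dc / ratio = 23.72 / 1.2
P_ac = 19.77 kW

19.77


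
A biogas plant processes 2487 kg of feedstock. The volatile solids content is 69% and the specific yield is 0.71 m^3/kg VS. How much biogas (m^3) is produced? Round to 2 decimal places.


Compute volatile solids:
  VS = mass * VS_fraction = 2487 * 0.69 = 1716.03 kg
Calculate biogas volume:
  Biogas = VS * specific_yield = 1716.03 * 0.71
  Biogas = 1218.38 m^3

1218.38


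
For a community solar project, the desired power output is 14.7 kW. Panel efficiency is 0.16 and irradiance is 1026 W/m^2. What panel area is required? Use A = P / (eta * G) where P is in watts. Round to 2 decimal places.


Convert target power to watts: P = 14.7 * 1000 = 14700.0 W
Compute denominator: eta * G = 0.16 * 1026 = 164.16
Required area A = P / (eta * G) = 14700.0 / 164.16
A = 89.55 m^2

89.55


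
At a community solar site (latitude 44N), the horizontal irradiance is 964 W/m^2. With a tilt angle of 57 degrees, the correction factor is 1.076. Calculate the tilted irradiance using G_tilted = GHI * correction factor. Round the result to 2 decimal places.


Identify the given values:
  GHI = 964 W/m^2, tilt correction factor = 1.076
Apply the formula G_tilted = GHI * factor:
  G_tilted = 964 * 1.076
  G_tilted = 1037.26 W/m^2

1037.26


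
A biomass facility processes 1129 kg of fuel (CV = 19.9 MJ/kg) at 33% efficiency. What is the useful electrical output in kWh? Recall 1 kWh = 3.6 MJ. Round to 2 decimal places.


Total energy = mass * CV = 1129 * 19.9 = 22467.1 MJ
Useful energy = total * eta = 22467.1 * 0.33 = 7414.14 MJ
Convert to kWh: 7414.14 / 3.6
Useful energy = 2059.48 kWh

2059.48


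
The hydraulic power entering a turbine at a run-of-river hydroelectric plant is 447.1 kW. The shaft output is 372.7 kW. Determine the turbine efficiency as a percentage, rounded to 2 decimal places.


Turbine efficiency = (output power / input power) * 100
eta = (372.7 / 447.1) * 100
eta = 83.36%

83.36


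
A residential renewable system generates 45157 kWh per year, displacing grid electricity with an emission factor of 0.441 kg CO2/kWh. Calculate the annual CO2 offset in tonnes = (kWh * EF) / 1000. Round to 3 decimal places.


CO2 offset in kg = generation * emission_factor
CO2 offset = 45157 * 0.441 = 19914.24 kg
Convert to tonnes:
  CO2 offset = 19914.24 / 1000 = 19.914 tonnes

19.914


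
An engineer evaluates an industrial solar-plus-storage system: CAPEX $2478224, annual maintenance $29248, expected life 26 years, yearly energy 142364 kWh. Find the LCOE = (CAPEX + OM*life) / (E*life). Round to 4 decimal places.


Total cost = CAPEX + OM * lifetime = 2478224 + 29248 * 26 = 2478224 + 760448 = 3238672
Total generation = annual * lifetime = 142364 * 26 = 3701464 kWh
LCOE = 3238672 / 3701464
LCOE = 0.8750 $/kWh

0.8750


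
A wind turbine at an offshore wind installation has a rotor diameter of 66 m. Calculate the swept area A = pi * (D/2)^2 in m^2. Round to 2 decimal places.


Compute the rotor radius:
  r = D / 2 = 66 / 2 = 33.0 m
Calculate swept area:
  A = pi * r^2 = pi * 33.0^2
  A = 3421.19 m^2

3421.19


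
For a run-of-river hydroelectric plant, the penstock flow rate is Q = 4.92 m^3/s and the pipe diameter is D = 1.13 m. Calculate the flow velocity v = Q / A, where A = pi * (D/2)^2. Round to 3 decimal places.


Compute pipe cross-sectional area:
  A = pi * (D/2)^2 = pi * (1.13/2)^2 = 1.0029 m^2
Calculate velocity:
  v = Q / A = 4.92 / 1.0029
  v = 4.906 m/s

4.906


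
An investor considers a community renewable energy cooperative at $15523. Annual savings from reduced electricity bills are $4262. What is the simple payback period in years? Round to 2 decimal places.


Simple payback period = initial cost / annual savings
Payback = 15523 / 4262
Payback = 3.64 years

3.64


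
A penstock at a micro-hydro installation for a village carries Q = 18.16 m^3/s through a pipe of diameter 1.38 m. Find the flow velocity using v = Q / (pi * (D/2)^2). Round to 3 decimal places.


Compute pipe cross-sectional area:
  A = pi * (D/2)^2 = pi * (1.38/2)^2 = 1.4957 m^2
Calculate velocity:
  v = Q / A = 18.16 / 1.4957
  v = 12.141 m/s

12.141


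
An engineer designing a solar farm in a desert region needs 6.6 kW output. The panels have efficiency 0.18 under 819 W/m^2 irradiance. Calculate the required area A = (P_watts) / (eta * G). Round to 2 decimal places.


Convert target power to watts: P = 6.6 * 1000 = 6600.0 W
Compute denominator: eta * G = 0.18 * 819 = 147.42
Required area A = P / (eta * G) = 6600.0 / 147.42
A = 44.77 m^2

44.77


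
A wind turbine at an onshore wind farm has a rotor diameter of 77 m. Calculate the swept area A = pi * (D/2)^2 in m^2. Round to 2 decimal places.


Compute the rotor radius:
  r = D / 2 = 77 / 2 = 38.5 m
Calculate swept area:
  A = pi * r^2 = pi * 38.5^2
  A = 4656.63 m^2

4656.63


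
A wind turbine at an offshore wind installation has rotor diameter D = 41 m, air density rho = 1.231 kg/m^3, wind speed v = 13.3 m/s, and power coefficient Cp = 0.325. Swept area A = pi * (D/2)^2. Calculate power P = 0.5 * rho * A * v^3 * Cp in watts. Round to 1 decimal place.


Step 1 -- Compute swept area:
  A = pi * (D/2)^2 = pi * (41/2)^2 = 1320.25 m^2
Step 2 -- Apply wind power equation:
  P = 0.5 * rho * A * v^3 * Cp
  v^3 = 13.3^3 = 2352.637
  P = 0.5 * 1.231 * 1320.25 * 2352.637 * 0.325
  P = 621332.3 W

621332.3


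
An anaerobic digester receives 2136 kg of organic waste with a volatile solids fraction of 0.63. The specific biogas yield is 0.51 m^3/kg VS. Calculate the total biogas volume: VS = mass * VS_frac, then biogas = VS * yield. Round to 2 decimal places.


Compute volatile solids:
  VS = mass * VS_fraction = 2136 * 0.63 = 1345.68 kg
Calculate biogas volume:
  Biogas = VS * specific_yield = 1345.68 * 0.51
  Biogas = 686.30 m^3

686.30


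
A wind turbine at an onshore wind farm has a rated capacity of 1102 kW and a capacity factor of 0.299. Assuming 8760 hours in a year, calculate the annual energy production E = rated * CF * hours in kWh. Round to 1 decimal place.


Annual energy = rated_kW * capacity_factor * hours_per_year
Given: P_rated = 1102 kW, CF = 0.299, hours = 8760
E = 1102 * 0.299 * 8760
E = 2886402.5 kWh

2886402.5


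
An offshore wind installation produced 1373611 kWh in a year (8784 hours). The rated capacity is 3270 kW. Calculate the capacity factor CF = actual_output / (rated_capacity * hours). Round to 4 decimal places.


Capacity factor = actual output / maximum possible output
Maximum possible = rated * hours = 3270 * 8784 = 28723680 kWh
CF = 1373611 / 28723680
CF = 0.0478

0.0478


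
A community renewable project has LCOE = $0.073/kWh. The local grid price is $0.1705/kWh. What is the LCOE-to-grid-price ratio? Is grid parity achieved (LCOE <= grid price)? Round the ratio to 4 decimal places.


Compare LCOE to grid price:
  LCOE = $0.073/kWh, Grid price = $0.1705/kWh
  Ratio = LCOE / grid_price = 0.073 / 0.1705 = 0.4282
  Grid parity achieved (ratio <= 1)? yes

0.4282


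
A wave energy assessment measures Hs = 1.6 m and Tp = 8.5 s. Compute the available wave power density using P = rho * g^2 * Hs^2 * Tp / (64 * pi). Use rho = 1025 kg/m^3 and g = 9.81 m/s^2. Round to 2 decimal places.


Apply wave power formula:
  g^2 = 9.81^2 = 96.2361
  Hs^2 = 1.6^2 = 2.56
  Numerator = rho * g^2 * Hs^2 * Tp = 1025 * 96.2361 * 2.56 * 8.5 = 2146449.97
  Denominator = 64 * pi = 201.0619
  P = 2146449.97 / 201.0619 = 10675.57 W/m

10675.57


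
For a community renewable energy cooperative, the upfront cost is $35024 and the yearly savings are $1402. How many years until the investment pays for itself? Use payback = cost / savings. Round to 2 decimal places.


Simple payback period = initial cost / annual savings
Payback = 35024 / 1402
Payback = 24.98 years

24.98


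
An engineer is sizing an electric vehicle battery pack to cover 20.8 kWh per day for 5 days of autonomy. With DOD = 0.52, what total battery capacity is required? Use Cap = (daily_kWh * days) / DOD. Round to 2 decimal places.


Total energy needed = daily * days = 20.8 * 5 = 104.0 kWh
Account for depth of discharge:
  Cap = total_energy / DOD = 104.0 / 0.52
  Cap = 200.00 kWh

200.00


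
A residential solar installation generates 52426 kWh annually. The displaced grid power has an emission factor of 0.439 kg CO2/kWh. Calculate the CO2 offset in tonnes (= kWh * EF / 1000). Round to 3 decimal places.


CO2 offset in kg = generation * emission_factor
CO2 offset = 52426 * 0.439 = 23015.01 kg
Convert to tonnes:
  CO2 offset = 23015.01 / 1000 = 23.015 tonnes

23.015


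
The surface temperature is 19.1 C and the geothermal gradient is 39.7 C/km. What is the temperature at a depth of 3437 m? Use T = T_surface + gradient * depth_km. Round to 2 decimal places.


Convert depth to km: 3437 / 1000 = 3.437 km
Temperature increase = gradient * depth_km = 39.7 * 3.437 = 136.45 C
Temperature at depth = T_surface + delta_T = 19.1 + 136.45
T = 155.55 C

155.55


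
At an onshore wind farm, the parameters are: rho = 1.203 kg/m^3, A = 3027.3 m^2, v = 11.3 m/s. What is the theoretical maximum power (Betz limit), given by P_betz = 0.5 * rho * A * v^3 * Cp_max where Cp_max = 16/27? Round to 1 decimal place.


The Betz coefficient Cp_max = 16/27 = 0.5926
v^3 = 11.3^3 = 1442.897
P_betz = 0.5 * rho * A * v^3 * Cp_max
P_betz = 0.5 * 1.203 * 3027.3 * 1442.897 * 0.5926
P_betz = 1556978.6 W

1556978.6


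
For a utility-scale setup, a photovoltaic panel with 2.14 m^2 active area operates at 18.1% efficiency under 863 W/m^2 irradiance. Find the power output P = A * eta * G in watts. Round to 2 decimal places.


Use the solar power formula P = A * eta * G.
Given: A = 2.14 m^2, eta = 0.181, G = 863 W/m^2
P = 2.14 * 0.181 * 863
P = 334.27 W

334.27


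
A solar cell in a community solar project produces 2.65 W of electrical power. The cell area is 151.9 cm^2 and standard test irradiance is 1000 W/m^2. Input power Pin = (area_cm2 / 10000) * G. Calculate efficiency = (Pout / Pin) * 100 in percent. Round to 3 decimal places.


First compute the input power:
  Pin = area_cm2 / 10000 * G = 151.9 / 10000 * 1000 = 15.19 W
Then compute efficiency:
  Efficiency = (Pout / Pin) * 100 = (2.65 / 15.19) * 100
  Efficiency = 17.446%

17.446


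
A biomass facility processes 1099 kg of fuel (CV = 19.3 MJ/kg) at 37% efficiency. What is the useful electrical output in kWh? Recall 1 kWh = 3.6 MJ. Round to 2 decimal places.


Total energy = mass * CV = 1099 * 19.3 = 21210.7 MJ
Useful energy = total * eta = 21210.7 * 0.37 = 7847.96 MJ
Convert to kWh: 7847.96 / 3.6
Useful energy = 2179.99 kWh

2179.99


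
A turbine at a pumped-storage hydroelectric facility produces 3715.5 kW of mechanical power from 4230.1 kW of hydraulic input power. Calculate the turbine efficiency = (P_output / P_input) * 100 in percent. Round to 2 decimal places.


Turbine efficiency = (output power / input power) * 100
eta = (3715.5 / 4230.1) * 100
eta = 87.83%

87.83


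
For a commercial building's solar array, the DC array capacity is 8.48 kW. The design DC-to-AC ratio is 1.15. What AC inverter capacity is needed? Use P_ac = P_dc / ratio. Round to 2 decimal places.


The inverter AC capacity is determined by the DC/AC ratio.
Given: P_dc = 8.48 kW, DC/AC ratio = 1.15
P_ac = P_dc / ratio = 8.48 / 1.15
P_ac = 7.37 kW

7.37


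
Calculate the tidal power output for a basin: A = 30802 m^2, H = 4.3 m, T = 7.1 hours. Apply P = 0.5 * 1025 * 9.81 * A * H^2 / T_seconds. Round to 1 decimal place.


Convert period to seconds: T = 7.1 * 3600 = 25560.0 s
H^2 = 4.3^2 = 18.49
P = 0.5 * rho * g * A * H^2 / T
P = 0.5 * 1025 * 9.81 * 30802 * 18.49 / 25560.0
P = 112025.7 W

112025.7


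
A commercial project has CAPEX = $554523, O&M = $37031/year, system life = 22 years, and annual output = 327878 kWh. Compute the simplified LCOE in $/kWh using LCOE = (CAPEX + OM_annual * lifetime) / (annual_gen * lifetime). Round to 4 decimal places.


Total cost = CAPEX + OM * lifetime = 554523 + 37031 * 22 = 554523 + 814682 = 1369205
Total generation = annual * lifetime = 327878 * 22 = 7213316 kWh
LCOE = 1369205 / 7213316
LCOE = 0.1898 $/kWh

0.1898


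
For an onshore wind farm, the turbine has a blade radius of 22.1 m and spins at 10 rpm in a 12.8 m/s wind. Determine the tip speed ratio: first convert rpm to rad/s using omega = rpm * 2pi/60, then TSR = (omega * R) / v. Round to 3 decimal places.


Convert rotational speed to rad/s:
  omega = 10 * 2 * pi / 60 = 1.0472 rad/s
Compute tip speed:
  v_tip = omega * R = 1.0472 * 22.1 = 23.143 m/s
Tip speed ratio:
  TSR = v_tip / v_wind = 23.143 / 12.8 = 1.808

1.808


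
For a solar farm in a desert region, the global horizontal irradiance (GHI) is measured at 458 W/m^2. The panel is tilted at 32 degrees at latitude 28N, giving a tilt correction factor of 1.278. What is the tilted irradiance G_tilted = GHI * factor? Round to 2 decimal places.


Identify the given values:
  GHI = 458 W/m^2, tilt correction factor = 1.278
Apply the formula G_tilted = GHI * factor:
  G_tilted = 458 * 1.278
  G_tilted = 585.32 W/m^2

585.32


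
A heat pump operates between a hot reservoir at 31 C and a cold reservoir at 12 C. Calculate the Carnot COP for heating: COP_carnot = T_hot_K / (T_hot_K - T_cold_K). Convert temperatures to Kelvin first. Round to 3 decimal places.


Convert to Kelvin:
  T_hot = 31 + 273.15 = 304.15 K
  T_cold = 12 + 273.15 = 285.15 K
Apply Carnot COP formula:
  COP = T_hot_K / (T_hot_K - T_cold_K) = 304.15 / 19.0
  COP = 16.008

16.008


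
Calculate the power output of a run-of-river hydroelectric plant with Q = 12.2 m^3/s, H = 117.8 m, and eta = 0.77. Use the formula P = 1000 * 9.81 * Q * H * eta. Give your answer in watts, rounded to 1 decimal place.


Apply the hydropower formula P = rho * g * Q * H * eta
rho * g = 1000 * 9.81 = 9810.0
P = 9810.0 * 12.2 * 117.8 * 0.77
P = 10855875.5 W

10855875.5


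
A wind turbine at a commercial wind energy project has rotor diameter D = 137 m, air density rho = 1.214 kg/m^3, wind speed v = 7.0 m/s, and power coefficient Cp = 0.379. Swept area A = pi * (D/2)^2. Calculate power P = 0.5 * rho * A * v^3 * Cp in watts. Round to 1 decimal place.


Step 1 -- Compute swept area:
  A = pi * (D/2)^2 = pi * (137/2)^2 = 14741.14 m^2
Step 2 -- Apply wind power equation:
  P = 0.5 * rho * A * v^3 * Cp
  v^3 = 7.0^3 = 343.0
  P = 0.5 * 1.214 * 14741.14 * 343.0 * 0.379
  P = 1163196.4 W

1163196.4


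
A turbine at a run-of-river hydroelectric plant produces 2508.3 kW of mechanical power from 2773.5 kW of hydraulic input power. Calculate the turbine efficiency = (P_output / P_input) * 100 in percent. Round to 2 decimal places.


Turbine efficiency = (output power / input power) * 100
eta = (2508.3 / 2773.5) * 100
eta = 90.44%

90.44


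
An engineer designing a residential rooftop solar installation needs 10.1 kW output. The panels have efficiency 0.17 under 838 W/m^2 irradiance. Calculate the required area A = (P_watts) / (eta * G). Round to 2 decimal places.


Convert target power to watts: P = 10.1 * 1000 = 10100.0 W
Compute denominator: eta * G = 0.17 * 838 = 142.46
Required area A = P / (eta * G) = 10100.0 / 142.46
A = 70.90 m^2

70.90


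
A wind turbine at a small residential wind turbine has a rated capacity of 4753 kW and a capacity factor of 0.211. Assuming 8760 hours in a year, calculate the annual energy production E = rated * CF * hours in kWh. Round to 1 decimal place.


Annual energy = rated_kW * capacity_factor * hours_per_year
Given: P_rated = 4753 kW, CF = 0.211, hours = 8760
E = 4753 * 0.211 * 8760
E = 8785255.1 kWh

8785255.1


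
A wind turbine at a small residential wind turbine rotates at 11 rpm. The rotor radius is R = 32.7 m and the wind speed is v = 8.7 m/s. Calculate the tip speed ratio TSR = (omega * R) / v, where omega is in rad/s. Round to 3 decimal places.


Convert rotational speed to rad/s:
  omega = 11 * 2 * pi / 60 = 1.1519 rad/s
Compute tip speed:
  v_tip = omega * R = 1.1519 * 32.7 = 37.668 m/s
Tip speed ratio:
  TSR = v_tip / v_wind = 37.668 / 8.7 = 4.330

4.330


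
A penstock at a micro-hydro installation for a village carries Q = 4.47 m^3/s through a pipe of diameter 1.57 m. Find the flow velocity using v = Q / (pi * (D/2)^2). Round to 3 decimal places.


Compute pipe cross-sectional area:
  A = pi * (D/2)^2 = pi * (1.57/2)^2 = 1.9359 m^2
Calculate velocity:
  v = Q / A = 4.47 / 1.9359
  v = 2.309 m/s

2.309


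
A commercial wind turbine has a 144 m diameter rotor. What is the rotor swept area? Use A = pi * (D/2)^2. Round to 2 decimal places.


Compute the rotor radius:
  r = D / 2 = 144 / 2 = 72.0 m
Calculate swept area:
  A = pi * r^2 = pi * 72.0^2
  A = 16286.02 m^2

16286.02


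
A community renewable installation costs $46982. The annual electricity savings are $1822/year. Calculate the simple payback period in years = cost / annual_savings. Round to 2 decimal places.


Simple payback period = initial cost / annual savings
Payback = 46982 / 1822
Payback = 25.79 years

25.79


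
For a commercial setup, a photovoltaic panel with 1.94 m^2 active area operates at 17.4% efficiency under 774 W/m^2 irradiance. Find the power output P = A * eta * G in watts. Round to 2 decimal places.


Use the solar power formula P = A * eta * G.
Given: A = 1.94 m^2, eta = 0.174, G = 774 W/m^2
P = 1.94 * 0.174 * 774
P = 261.27 W

261.27


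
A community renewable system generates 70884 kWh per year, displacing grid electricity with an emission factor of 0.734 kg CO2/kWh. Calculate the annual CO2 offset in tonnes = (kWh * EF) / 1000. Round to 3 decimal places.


CO2 offset in kg = generation * emission_factor
CO2 offset = 70884 * 0.734 = 52028.86 kg
Convert to tonnes:
  CO2 offset = 52028.86 / 1000 = 52.029 tonnes

52.029


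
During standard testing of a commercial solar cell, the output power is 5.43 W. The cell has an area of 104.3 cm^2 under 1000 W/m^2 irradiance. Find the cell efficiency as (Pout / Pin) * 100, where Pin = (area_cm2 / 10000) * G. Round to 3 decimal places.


First compute the input power:
  Pin = area_cm2 / 10000 * G = 104.3 / 10000 * 1000 = 10.43 W
Then compute efficiency:
  Efficiency = (Pout / Pin) * 100 = (5.43 / 10.43) * 100
  Efficiency = 52.061%

52.061


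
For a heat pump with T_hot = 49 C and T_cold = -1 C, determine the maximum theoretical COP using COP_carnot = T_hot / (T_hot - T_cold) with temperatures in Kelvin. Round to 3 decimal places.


Convert to Kelvin:
  T_hot = 49 + 273.15 = 322.15 K
  T_cold = -1 + 273.15 = 272.15 K
Apply Carnot COP formula:
  COP = T_hot_K / (T_hot_K - T_cold_K) = 322.15 / 50.0
  COP = 6.443

6.443


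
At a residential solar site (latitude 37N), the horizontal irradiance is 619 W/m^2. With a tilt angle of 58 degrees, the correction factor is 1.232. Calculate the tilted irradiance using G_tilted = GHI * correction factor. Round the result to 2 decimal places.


Identify the given values:
  GHI = 619 W/m^2, tilt correction factor = 1.232
Apply the formula G_tilted = GHI * factor:
  G_tilted = 619 * 1.232
  G_tilted = 762.61 W/m^2

762.61


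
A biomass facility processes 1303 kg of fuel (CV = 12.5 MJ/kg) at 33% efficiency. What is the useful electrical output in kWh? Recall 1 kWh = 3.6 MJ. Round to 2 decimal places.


Total energy = mass * CV = 1303 * 12.5 = 16287.5 MJ
Useful energy = total * eta = 16287.5 * 0.33 = 5374.88 MJ
Convert to kWh: 5374.88 / 3.6
Useful energy = 1493.02 kWh

1493.02


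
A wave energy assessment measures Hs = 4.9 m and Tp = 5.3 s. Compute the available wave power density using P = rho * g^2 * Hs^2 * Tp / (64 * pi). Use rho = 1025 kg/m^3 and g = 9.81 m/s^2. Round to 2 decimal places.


Apply wave power formula:
  g^2 = 9.81^2 = 96.2361
  Hs^2 = 4.9^2 = 24.01
  Numerator = rho * g^2 * Hs^2 * Tp = 1025 * 96.2361 * 24.01 * 5.3 = 12552490.74
  Denominator = 64 * pi = 201.0619
  P = 12552490.74 / 201.0619 = 62430.97 W/m

62430.97


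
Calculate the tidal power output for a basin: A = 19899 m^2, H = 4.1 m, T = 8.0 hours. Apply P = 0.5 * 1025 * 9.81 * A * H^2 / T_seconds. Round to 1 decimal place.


Convert period to seconds: T = 8.0 * 3600 = 28800.0 s
H^2 = 4.1^2 = 16.81
P = 0.5 * rho * g * A * H^2 / T
P = 0.5 * 1025 * 9.81 * 19899 * 16.81 / 28800.0
P = 58394.2 W

58394.2


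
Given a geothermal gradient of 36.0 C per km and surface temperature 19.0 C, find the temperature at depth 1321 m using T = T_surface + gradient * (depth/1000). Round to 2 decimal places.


Convert depth to km: 1321 / 1000 = 1.321 km
Temperature increase = gradient * depth_km = 36.0 * 1.321 = 47.56 C
Temperature at depth = T_surface + delta_T = 19.0 + 47.56
T = 66.56 C

66.56


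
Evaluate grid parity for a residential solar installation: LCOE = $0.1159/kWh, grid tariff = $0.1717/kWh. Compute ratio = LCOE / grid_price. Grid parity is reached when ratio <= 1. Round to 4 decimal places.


Compare LCOE to grid price:
  LCOE = $0.1159/kWh, Grid price = $0.1717/kWh
  Ratio = LCOE / grid_price = 0.1159 / 0.1717 = 0.6750
  Grid parity achieved (ratio <= 1)? yes

0.6750


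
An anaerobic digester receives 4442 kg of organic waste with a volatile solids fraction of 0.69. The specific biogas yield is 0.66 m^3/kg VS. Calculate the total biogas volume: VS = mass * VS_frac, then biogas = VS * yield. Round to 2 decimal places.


Compute volatile solids:
  VS = mass * VS_fraction = 4442 * 0.69 = 3064.98 kg
Calculate biogas volume:
  Biogas = VS * specific_yield = 3064.98 * 0.66
  Biogas = 2022.89 m^3

2022.89


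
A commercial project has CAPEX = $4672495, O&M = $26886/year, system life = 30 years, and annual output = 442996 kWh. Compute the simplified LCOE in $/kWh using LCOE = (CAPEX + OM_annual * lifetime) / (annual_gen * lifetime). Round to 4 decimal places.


Total cost = CAPEX + OM * lifetime = 4672495 + 26886 * 30 = 4672495 + 806580 = 5479075
Total generation = annual * lifetime = 442996 * 30 = 13289880 kWh
LCOE = 5479075 / 13289880
LCOE = 0.4123 $/kWh

0.4123
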